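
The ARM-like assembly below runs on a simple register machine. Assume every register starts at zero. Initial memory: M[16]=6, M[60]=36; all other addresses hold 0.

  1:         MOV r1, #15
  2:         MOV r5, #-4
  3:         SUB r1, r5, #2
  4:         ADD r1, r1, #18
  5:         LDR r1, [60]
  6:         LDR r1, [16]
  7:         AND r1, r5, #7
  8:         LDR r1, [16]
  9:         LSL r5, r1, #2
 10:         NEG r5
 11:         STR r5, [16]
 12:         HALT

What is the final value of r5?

r1=15
r5=-4
r1=(-4)-2=-6
r1=(-6)+18=12
r1=M[60]=36
r1=M[16]=6
r1=(-4)&7=4
r1=M[16]=6
r5=6<<2=24
r5=-(24)=-24
STR r5, [16] → M[16]=-24
halt.

-24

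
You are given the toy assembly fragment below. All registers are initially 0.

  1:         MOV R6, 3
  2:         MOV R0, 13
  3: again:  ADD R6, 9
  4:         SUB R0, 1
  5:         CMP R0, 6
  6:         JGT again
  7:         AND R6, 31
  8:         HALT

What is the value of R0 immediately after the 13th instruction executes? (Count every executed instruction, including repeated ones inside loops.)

10

after MOV R6, 3: R6=3
after MOV R0, 13: R0=13
after ADD R6, 9: R6=3+9=12
after SUB R0, 1: R0=13-1=12
CMP R0, 6  (cmp 12,6)
JGT again: taken
after ADD R6, 9: R6=12+9=21
after SUB R0, 1: R0=12-1=11
CMP R0, 6  (cmp 11,6)
JGT again: taken
after ADD R6, 9: R6=21+9=30
after SUB R0, 1: R0=11-1=10
CMP R0, 6  (cmp 10,6)
After step 13: R0 = 10.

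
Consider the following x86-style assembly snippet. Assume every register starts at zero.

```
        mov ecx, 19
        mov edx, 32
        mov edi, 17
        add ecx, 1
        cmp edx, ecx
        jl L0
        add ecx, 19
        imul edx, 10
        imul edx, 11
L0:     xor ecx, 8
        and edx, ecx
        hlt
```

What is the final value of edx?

mov ecx, 19 → ecx=19
mov edx, 32 → edx=32
mov edi, 17 → edi=17
add ecx, 1 → ecx=19+1=20
cmp edx, ecx  (cmp 32,20)
jl L0: not taken
add ecx, 19 → ecx=20+19=39
imul edx, 10 → edx=32*10=320
imul edx, 11 → edx=320*11=3520
xor ecx, 8 → ecx=39^8=47
and edx, ecx → edx=3520&47=0
halt.

0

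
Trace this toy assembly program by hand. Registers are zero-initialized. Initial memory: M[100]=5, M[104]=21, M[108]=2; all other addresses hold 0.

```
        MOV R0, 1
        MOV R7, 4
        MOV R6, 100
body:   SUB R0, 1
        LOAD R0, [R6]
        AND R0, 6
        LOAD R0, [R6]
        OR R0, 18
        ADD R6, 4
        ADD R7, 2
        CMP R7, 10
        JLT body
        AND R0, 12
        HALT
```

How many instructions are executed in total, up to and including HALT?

R0=1
R7=4
R6=100
R0=1-1=0
R0=M[100]=5
R0=5&6=4
R0=M[100]=5
R0=5|18=23
R6=100+4=104
R7=4+2=6
CMP R7, 10  (cmp 6,10)
JLT body: taken
R0=23-1=22
R0=M[104]=21
R0=21&6=4
R0=M[104]=21
R0=21|18=23
R6=104+4=108
R7=6+2=8
CMP R7, 10  (cmp 8,10)
JLT body: taken
R0=23-1=22
R0=M[108]=2
R0=2&6=2
R0=M[108]=2
R0=2|18=18
R6=108+4=112
R7=8+2=10
CMP R7, 10  (cmp 10,10)
JLT body: not taken
R0=18&12=0
halt.
Total executed instructions: 32.

32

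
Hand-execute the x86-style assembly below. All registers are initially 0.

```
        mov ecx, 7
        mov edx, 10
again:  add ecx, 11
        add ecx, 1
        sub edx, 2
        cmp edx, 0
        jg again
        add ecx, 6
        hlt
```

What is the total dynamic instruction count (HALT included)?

after mov ecx, 7: ecx=7
after mov edx, 10: edx=10
after add ecx, 11: ecx=7+11=18
after add ecx, 1: ecx=18+1=19
after sub edx, 2: edx=10-2=8
cmp edx, 0  (cmp 8,0)
jg again: taken
after add ecx, 11: ecx=19+11=30
after add ecx, 1: ecx=30+1=31
after sub edx, 2: edx=8-2=6
cmp edx, 0  (cmp 6,0)
jg again: taken
after add ecx, 11: ecx=31+11=42
after add ecx, 1: ecx=42+1=43
after sub edx, 2: edx=6-2=4
cmp edx, 0  (cmp 4,0)
jg again: taken
after add ecx, 11: ecx=43+11=54
after add ecx, 1: ecx=54+1=55
after sub edx, 2: edx=4-2=2
cmp edx, 0  (cmp 2,0)
jg again: taken
after add ecx, 11: ecx=55+11=66
after add ecx, 1: ecx=66+1=67
after sub edx, 2: edx=2-2=0
cmp edx, 0  (cmp 0,0)
jg again: not taken
after add ecx, 6: ecx=67+6=73
halt.
Total executed instructions: 29.

29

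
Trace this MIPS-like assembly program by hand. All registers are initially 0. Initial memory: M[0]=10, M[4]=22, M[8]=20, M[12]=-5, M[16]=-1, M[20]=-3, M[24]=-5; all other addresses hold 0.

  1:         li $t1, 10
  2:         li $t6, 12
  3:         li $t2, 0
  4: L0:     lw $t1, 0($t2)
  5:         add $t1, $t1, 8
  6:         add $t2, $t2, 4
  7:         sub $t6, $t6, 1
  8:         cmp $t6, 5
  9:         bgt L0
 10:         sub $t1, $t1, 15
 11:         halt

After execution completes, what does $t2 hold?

after li $t1, 10: $t1=10
after li $t6, 12: $t6=12
after li $t2, 0: $t2=0
after lw $t1, 0($t2): $t1=M[0]=10
after add $t1, $t1, 8: $t1=10+8=18
after add $t2, $t2, 4: $t2=0+4=4
after sub $t6, $t6, 1: $t6=12-1=11
cmp $t6, 5  (cmp 11,5)
bgt L0: taken
after lw $t1, 0($t2): $t1=M[4]=22
after add $t1, $t1, 8: $t1=22+8=30
after add $t2, $t2, 4: $t2=4+4=8
after sub $t6, $t6, 1: $t6=11-1=10
cmp $t6, 5  (cmp 10,5)
bgt L0: taken
after lw $t1, 0($t2): $t1=M[8]=20
after add $t1, $t1, 8: $t1=20+8=28
after add $t2, $t2, 4: $t2=8+4=12
after sub $t6, $t6, 1: $t6=10-1=9
cmp $t6, 5  (cmp 9,5)
bgt L0: taken
after lw $t1, 0($t2): $t1=M[12]=-5
after add $t1, $t1, 8: $t1=(-5)+8=3
after add $t2, $t2, 4: $t2=12+4=16
after sub $t6, $t6, 1: $t6=9-1=8
cmp $t6, 5  (cmp 8,5)
bgt L0: taken
after lw $t1, 0($t2): $t1=M[16]=-1
after add $t1, $t1, 8: $t1=(-1)+8=7
after add $t2, $t2, 4: $t2=16+4=20
after sub $t6, $t6, 1: $t6=8-1=7
cmp $t6, 5  (cmp 7,5)
bgt L0: taken
after lw $t1, 0($t2): $t1=M[20]=-3
after add $t1, $t1, 8: $t1=(-3)+8=5
after add $t2, $t2, 4: $t2=20+4=24
after sub $t6, $t6, 1: $t6=7-1=6
cmp $t6, 5  (cmp 6,5)
bgt L0: taken
after lw $t1, 0($t2): $t1=M[24]=-5
after add $t1, $t1, 8: $t1=(-5)+8=3
after add $t2, $t2, 4: $t2=24+4=28
after sub $t6, $t6, 1: $t6=6-1=5
cmp $t6, 5  (cmp 5,5)
bgt L0: not taken
after sub $t1, $t1, 15: $t1=3-15=-12
halt.

28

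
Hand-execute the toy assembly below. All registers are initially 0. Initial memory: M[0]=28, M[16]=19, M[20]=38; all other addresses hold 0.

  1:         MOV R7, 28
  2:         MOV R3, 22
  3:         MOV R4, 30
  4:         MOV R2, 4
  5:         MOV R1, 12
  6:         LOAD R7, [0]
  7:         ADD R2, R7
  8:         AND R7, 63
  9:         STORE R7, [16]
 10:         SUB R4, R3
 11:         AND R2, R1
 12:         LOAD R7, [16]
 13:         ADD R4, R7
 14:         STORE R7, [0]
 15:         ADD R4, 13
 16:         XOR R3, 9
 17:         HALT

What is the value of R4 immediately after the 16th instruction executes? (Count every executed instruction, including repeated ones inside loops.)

49

R7=28
R3=22
R4=30
R2=4
R1=12
R7=M[0]=28
R2=4+28=32
R7=28&63=28
STORE R7, [16] → M[16]=28
R4=30-22=8
R2=32&12=0
R7=M[16]=28
R4=8+28=36
STORE R7, [0] → M[0]=28
R4=36+13=49
R3=22^9=31
After step 16: R4 = 49.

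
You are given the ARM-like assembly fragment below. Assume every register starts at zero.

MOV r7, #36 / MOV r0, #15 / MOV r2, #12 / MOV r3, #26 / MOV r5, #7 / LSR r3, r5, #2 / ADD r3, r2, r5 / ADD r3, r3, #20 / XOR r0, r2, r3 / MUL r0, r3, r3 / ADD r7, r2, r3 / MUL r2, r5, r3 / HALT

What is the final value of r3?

39

after MOV r7, #36: r7=36
after MOV r0, #15: r0=15
after MOV r2, #12: r2=12
after MOV r3, #26: r3=26
after MOV r5, #7: r5=7
after LSR r3, r5, #2: r3=7>>2=1
after ADD r3, r2, r5: r3=12+7=19
after ADD r3, r3, #20: r3=19+20=39
after XOR r0, r2, r3: r0=12^39=43
after MUL r0, r3, r3: r0=39*39=1521
after ADD r7, r2, r3: r7=12+39=51
after MUL r2, r5, r3: r2=7*39=273
halt.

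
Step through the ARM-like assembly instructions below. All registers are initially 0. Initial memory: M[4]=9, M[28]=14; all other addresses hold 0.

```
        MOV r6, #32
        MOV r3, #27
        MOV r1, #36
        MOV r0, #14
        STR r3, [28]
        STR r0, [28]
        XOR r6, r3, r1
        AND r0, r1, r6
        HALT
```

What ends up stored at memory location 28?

r6=32
r3=27
r1=36
r0=14
STR r3, [28] → M[28]=27
STR r0, [28] → M[28]=14
r6=27^36=63
r0=36&63=36
halt.

14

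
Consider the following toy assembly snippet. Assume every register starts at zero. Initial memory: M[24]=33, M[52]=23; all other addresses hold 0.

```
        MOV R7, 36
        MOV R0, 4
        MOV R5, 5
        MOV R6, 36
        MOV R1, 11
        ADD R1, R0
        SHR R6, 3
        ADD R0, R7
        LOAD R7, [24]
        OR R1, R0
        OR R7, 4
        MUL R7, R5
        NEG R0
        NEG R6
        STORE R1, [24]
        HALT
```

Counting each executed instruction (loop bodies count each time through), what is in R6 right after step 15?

-4

R7=36
R0=4
R5=5
R6=36
R1=11
R1=11+4=15
R6=36>>3=4
R0=4+36=40
R7=M[24]=33
R1=15|40=47
R7=33|4=37
R7=37*5=185
R0=-(40)=-40
R6=-(4)=-4
STORE R1, [24] → M[24]=47
After step 15: R6 = -4.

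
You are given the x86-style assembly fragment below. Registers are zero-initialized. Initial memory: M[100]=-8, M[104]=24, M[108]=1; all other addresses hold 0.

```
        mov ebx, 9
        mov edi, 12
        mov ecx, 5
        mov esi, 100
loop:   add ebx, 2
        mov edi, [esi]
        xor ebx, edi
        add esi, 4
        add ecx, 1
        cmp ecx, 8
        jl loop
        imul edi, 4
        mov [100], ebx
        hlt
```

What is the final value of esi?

112

ebx=9
edi=12
ecx=5
esi=100
ebx=9+2=11
edi=M[100]=-8
ebx=11^(-8)=-13
esi=100+4=104
ecx=5+1=6
cmp ecx, 8  (cmp 6,8)
jl loop: taken
ebx=(-13)+2=-11
edi=M[104]=24
ebx=(-11)^24=-19
esi=104+4=108
ecx=6+1=7
cmp ecx, 8  (cmp 7,8)
jl loop: taken
ebx=(-19)+2=-17
edi=M[108]=1
ebx=(-17)^1=-18
esi=108+4=112
ecx=7+1=8
cmp ecx, 8  (cmp 8,8)
jl loop: not taken
edi=1*4=4
mov [100], ebx → M[100]=-18
halt.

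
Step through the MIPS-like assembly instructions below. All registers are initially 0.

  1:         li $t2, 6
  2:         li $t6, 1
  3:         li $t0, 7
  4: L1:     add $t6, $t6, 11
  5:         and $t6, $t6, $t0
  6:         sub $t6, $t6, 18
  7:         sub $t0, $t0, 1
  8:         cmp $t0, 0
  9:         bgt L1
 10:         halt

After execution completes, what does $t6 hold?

$t2=6
$t6=1
$t0=7
$t6=1+11=12
$t6=12&7=4
$t6=4-18=-14
$t0=7-1=6
cmp $t0, 0  (cmp 6,0)
bgt L1: taken
$t6=(-14)+11=-3
$t6=(-3)&6=4
$t6=4-18=-14
$t0=6-1=5
cmp $t0, 0  (cmp 5,0)
bgt L1: taken
$t6=(-14)+11=-3
$t6=(-3)&5=5
$t6=5-18=-13
$t0=5-1=4
cmp $t0, 0  (cmp 4,0)
bgt L1: taken
$t6=(-13)+11=-2
$t6=(-2)&4=4
$t6=4-18=-14
$t0=4-1=3
cmp $t0, 0  (cmp 3,0)
bgt L1: taken
$t6=(-14)+11=-3
$t6=(-3)&3=1
$t6=1-18=-17
$t0=3-1=2
cmp $t0, 0  (cmp 2,0)
bgt L1: taken
$t6=(-17)+11=-6
$t6=(-6)&2=2
$t6=2-18=-16
$t0=2-1=1
cmp $t0, 0  (cmp 1,0)
bgt L1: taken
$t6=(-16)+11=-5
$t6=(-5)&1=1
$t6=1-18=-17
$t0=1-1=0
cmp $t0, 0  (cmp 0,0)
bgt L1: not taken
halt.

-17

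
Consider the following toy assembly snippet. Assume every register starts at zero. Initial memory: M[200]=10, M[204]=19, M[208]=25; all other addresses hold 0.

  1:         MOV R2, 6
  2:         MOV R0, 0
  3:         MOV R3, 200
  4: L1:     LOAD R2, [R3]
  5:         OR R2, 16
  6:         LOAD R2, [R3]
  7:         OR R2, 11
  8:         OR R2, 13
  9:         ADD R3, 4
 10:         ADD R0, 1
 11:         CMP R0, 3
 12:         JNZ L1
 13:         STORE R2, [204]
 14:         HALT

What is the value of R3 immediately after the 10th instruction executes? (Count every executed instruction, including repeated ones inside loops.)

204

MOV R2, 6 → R2=6
MOV R0, 0 → R0=0
MOV R3, 200 → R3=200
LOAD R2, [R3] → R2=M[200]=10
OR R2, 16 → R2=10|16=26
LOAD R2, [R3] → R2=M[200]=10
OR R2, 11 → R2=10|11=11
OR R2, 13 → R2=11|13=15
ADD R3, 4 → R3=200+4=204
ADD R0, 1 → R0=0+1=1
After step 10: R3 = 204.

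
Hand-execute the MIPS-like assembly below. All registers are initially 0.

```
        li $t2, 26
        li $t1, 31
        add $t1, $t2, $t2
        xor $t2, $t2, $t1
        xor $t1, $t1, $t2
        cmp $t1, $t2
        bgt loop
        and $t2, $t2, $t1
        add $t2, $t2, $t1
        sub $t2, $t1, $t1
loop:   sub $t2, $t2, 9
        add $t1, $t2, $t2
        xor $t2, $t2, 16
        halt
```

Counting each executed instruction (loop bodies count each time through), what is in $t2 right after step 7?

li $t2, 26 → $t2=26
li $t1, 31 → $t1=31
add $t1, $t2, $t2 → $t1=26+26=52
xor $t2, $t2, $t1 → $t2=26^52=46
xor $t1, $t1, $t2 → $t1=52^46=26
cmp $t1, $t2  (cmp 26,46)
bgt loop: not taken
After step 7: $t2 = 46.

46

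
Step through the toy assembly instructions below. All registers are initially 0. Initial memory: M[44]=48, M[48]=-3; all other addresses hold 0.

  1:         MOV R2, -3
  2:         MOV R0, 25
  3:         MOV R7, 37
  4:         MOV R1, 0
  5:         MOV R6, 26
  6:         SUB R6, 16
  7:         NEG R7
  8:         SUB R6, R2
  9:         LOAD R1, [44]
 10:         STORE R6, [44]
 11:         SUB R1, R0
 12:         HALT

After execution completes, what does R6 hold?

MOV R2, -3 → R2=-3
MOV R0, 25 → R0=25
MOV R7, 37 → R7=37
MOV R1, 0 → R1=0
MOV R6, 26 → R6=26
SUB R6, 16 → R6=26-16=10
NEG R7 → R7=-(37)=-37
SUB R6, R2 → R6=10-(-3)=13
LOAD R1, [44] → R1=M[44]=48
STORE R6, [44] → M[44]=13
SUB R1, R0 → R1=48-25=23
halt.

13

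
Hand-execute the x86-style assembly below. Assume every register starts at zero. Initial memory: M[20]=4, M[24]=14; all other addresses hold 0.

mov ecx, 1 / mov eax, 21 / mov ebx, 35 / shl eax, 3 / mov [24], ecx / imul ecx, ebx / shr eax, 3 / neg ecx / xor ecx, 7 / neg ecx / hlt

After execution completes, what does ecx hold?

mov ecx, 1 → ecx=1
mov eax, 21 → eax=21
mov ebx, 35 → ebx=35
shl eax, 3 → eax=21<<3=168
mov [24], ecx → M[24]=1
imul ecx, ebx → ecx=1*35=35
shr eax, 3 → eax=168>>3=21
neg ecx → ecx=-(35)=-35
xor ecx, 7 → ecx=(-35)^7=-38
neg ecx → ecx=-(-38)=38
halt.

38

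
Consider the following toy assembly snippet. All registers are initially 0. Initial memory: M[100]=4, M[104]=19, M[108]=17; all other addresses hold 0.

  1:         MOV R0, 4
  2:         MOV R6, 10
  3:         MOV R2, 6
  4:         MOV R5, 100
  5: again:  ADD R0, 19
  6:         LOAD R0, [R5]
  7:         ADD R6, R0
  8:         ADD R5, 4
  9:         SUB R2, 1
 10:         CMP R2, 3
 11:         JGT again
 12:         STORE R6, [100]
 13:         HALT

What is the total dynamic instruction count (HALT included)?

27

R0=4
R6=10
R2=6
R5=100
R0=4+19=23
R0=M[100]=4
R6=10+4=14
R5=100+4=104
R2=6-1=5
CMP R2, 3  (cmp 5,3)
JGT again: taken
R0=4+19=23
R0=M[104]=19
R6=14+19=33
R5=104+4=108
R2=5-1=4
CMP R2, 3  (cmp 4,3)
JGT again: taken
R0=19+19=38
R0=M[108]=17
R6=33+17=50
R5=108+4=112
R2=4-1=3
CMP R2, 3  (cmp 3,3)
JGT again: not taken
STORE R6, [100] → M[100]=50
halt.
Total executed instructions: 27.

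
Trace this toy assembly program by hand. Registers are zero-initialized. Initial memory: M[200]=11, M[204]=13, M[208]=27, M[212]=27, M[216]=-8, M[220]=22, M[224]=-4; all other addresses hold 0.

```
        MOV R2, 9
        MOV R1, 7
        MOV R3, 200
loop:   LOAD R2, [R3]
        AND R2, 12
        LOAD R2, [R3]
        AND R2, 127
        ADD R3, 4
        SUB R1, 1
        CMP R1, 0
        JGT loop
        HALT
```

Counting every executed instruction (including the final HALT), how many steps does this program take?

60

MOV R2, 9 → R2=9
MOV R1, 7 → R1=7
MOV R3, 200 → R3=200
LOAD R2, [R3] → R2=M[200]=11
AND R2, 12 → R2=11&12=8
LOAD R2, [R3] → R2=M[200]=11
AND R2, 127 → R2=11&127=11
ADD R3, 4 → R3=200+4=204
SUB R1, 1 → R1=7-1=6
CMP R1, 0  (cmp 6,0)
JGT loop: taken
LOAD R2, [R3] → R2=M[204]=13
AND R2, 12 → R2=13&12=12
LOAD R2, [R3] → R2=M[204]=13
AND R2, 127 → R2=13&127=13
ADD R3, 4 → R3=204+4=208
SUB R1, 1 → R1=6-1=5
CMP R1, 0  (cmp 5,0)
JGT loop: taken
LOAD R2, [R3] → R2=M[208]=27
AND R2, 12 → R2=27&12=8
LOAD R2, [R3] → R2=M[208]=27
AND R2, 127 → R2=27&127=27
ADD R3, 4 → R3=208+4=212
SUB R1, 1 → R1=5-1=4
CMP R1, 0  (cmp 4,0)
JGT loop: taken
LOAD R2, [R3] → R2=M[212]=27
AND R2, 12 → R2=27&12=8
LOAD R2, [R3] → R2=M[212]=27
AND R2, 127 → R2=27&127=27
ADD R3, 4 → R3=212+4=216
SUB R1, 1 → R1=4-1=3
CMP R1, 0  (cmp 3,0)
JGT loop: taken
LOAD R2, [R3] → R2=M[216]=-8
AND R2, 12 → R2=(-8)&12=8
LOAD R2, [R3] → R2=M[216]=-8
AND R2, 127 → R2=(-8)&127=120
ADD R3, 4 → R3=216+4=220
SUB R1, 1 → R1=3-1=2
CMP R1, 0  (cmp 2,0)
JGT loop: taken
LOAD R2, [R3] → R2=M[220]=22
AND R2, 12 → R2=22&12=4
LOAD R2, [R3] → R2=M[220]=22
AND R2, 127 → R2=22&127=22
ADD R3, 4 → R3=220+4=224
SUB R1, 1 → R1=2-1=1
CMP R1, 0  (cmp 1,0)
JGT loop: taken
LOAD R2, [R3] → R2=M[224]=-4
AND R2, 12 → R2=(-4)&12=12
LOAD R2, [R3] → R2=M[224]=-4
AND R2, 127 → R2=(-4)&127=124
ADD R3, 4 → R3=224+4=228
SUB R1, 1 → R1=1-1=0
CMP R1, 0  (cmp 0,0)
JGT loop: not taken
halt.
Total executed instructions: 60.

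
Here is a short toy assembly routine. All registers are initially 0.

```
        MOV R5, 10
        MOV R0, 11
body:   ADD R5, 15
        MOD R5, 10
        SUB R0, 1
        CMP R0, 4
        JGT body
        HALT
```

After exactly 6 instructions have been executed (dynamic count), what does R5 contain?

after MOV R5, 10: R5=10
after MOV R0, 11: R0=11
after ADD R5, 15: R5=10+15=25
after MOD R5, 10: R5=25%10=5
after SUB R0, 1: R0=11-1=10
CMP R0, 4  (cmp 10,4)
After step 6: R5 = 5.

5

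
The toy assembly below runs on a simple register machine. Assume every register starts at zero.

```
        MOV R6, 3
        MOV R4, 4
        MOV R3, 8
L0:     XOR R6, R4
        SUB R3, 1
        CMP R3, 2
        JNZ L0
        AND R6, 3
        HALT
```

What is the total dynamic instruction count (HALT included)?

29

after MOV R6, 3: R6=3
after MOV R4, 4: R4=4
after MOV R3, 8: R3=8
after XOR R6, R4: R6=3^4=7
after SUB R3, 1: R3=8-1=7
CMP R3, 2  (cmp 7,2)
JNZ L0: taken
after XOR R6, R4: R6=7^4=3
after SUB R3, 1: R3=7-1=6
CMP R3, 2  (cmp 6,2)
JNZ L0: taken
after XOR R6, R4: R6=3^4=7
after SUB R3, 1: R3=6-1=5
CMP R3, 2  (cmp 5,2)
JNZ L0: taken
after XOR R6, R4: R6=7^4=3
after SUB R3, 1: R3=5-1=4
CMP R3, 2  (cmp 4,2)
JNZ L0: taken
after XOR R6, R4: R6=3^4=7
after SUB R3, 1: R3=4-1=3
CMP R3, 2  (cmp 3,2)
JNZ L0: taken
after XOR R6, R4: R6=7^4=3
after SUB R3, 1: R3=3-1=2
CMP R3, 2  (cmp 2,2)
JNZ L0: not taken
after AND R6, 3: R6=3&3=3
halt.
Total executed instructions: 29.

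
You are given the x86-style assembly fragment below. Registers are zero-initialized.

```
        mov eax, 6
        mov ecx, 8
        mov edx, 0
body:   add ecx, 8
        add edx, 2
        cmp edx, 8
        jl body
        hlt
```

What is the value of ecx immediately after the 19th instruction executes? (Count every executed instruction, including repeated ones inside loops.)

eax=6
ecx=8
edx=0
ecx=8+8=16
edx=0+2=2
cmp edx, 8  (cmp 2,8)
jl body: taken
ecx=16+8=24
edx=2+2=4
cmp edx, 8  (cmp 4,8)
jl body: taken
ecx=24+8=32
edx=4+2=6
cmp edx, 8  (cmp 6,8)
jl body: taken
ecx=32+8=40
edx=6+2=8
cmp edx, 8  (cmp 8,8)
jl body: not taken
After step 19: ecx = 40.

40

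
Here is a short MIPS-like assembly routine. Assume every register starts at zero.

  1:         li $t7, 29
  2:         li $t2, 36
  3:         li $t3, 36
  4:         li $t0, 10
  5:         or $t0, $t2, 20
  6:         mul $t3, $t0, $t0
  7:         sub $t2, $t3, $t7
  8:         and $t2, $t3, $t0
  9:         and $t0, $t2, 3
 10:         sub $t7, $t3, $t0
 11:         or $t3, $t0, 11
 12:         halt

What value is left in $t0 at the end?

$t7=29
$t2=36
$t3=36
$t0=10
$t0=36|20=52
$t3=52*52=2704
$t2=2704-29=2675
$t2=2704&52=16
$t0=16&3=0
$t7=2704-0=2704
$t3=0|11=11
halt.

0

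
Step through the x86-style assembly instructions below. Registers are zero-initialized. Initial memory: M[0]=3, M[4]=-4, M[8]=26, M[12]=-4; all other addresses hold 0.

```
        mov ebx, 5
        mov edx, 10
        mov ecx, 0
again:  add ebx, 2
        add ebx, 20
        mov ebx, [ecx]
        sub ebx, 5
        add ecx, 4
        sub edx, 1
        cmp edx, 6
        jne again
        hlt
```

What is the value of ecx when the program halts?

16

mov ebx, 5 → ebx=5
mov edx, 10 → edx=10
mov ecx, 0 → ecx=0
add ebx, 2 → ebx=5+2=7
add ebx, 20 → ebx=7+20=27
mov ebx, [ecx] → ebx=M[0]=3
sub ebx, 5 → ebx=3-5=-2
add ecx, 4 → ecx=0+4=4
sub edx, 1 → edx=10-1=9
cmp edx, 6  (cmp 9,6)
jne again: taken
add ebx, 2 → ebx=(-2)+2=0
add ebx, 20 → ebx=0+20=20
mov ebx, [ecx] → ebx=M[4]=-4
sub ebx, 5 → ebx=(-4)-5=-9
add ecx, 4 → ecx=4+4=8
sub edx, 1 → edx=9-1=8
cmp edx, 6  (cmp 8,6)
jne again: taken
add ebx, 2 → ebx=(-9)+2=-7
add ebx, 20 → ebx=(-7)+20=13
mov ebx, [ecx] → ebx=M[8]=26
sub ebx, 5 → ebx=26-5=21
add ecx, 4 → ecx=8+4=12
sub edx, 1 → edx=8-1=7
cmp edx, 6  (cmp 7,6)
jne again: taken
add ebx, 2 → ebx=21+2=23
add ebx, 20 → ebx=23+20=43
mov ebx, [ecx] → ebx=M[12]=-4
sub ebx, 5 → ebx=(-4)-5=-9
add ecx, 4 → ecx=12+4=16
sub edx, 1 → edx=7-1=6
cmp edx, 6  (cmp 6,6)
jne again: not taken
halt.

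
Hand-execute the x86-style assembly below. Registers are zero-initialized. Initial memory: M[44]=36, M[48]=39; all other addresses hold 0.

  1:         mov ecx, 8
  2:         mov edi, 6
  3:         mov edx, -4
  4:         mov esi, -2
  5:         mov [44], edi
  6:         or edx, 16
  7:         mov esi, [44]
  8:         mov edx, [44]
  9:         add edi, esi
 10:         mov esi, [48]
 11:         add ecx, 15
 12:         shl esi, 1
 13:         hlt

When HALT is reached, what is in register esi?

mov ecx, 8 → ecx=8
mov edi, 6 → edi=6
mov edx, -4 → edx=-4
mov esi, -2 → esi=-2
mov [44], edi → M[44]=6
or edx, 16 → edx=(-4)|16=-4
mov esi, [44] → esi=M[44]=6
mov edx, [44] → edx=M[44]=6
add edi, esi → edi=6+6=12
mov esi, [48] → esi=M[48]=39
add ecx, 15 → ecx=8+15=23
shl esi, 1 → esi=39<<1=78
halt.

78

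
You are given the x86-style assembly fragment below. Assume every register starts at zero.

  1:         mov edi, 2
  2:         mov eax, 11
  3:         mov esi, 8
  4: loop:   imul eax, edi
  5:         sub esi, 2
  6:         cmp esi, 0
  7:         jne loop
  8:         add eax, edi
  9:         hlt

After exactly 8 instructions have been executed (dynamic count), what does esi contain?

6

mov edi, 2 → edi=2
mov eax, 11 → eax=11
mov esi, 8 → esi=8
imul eax, edi → eax=11*2=22
sub esi, 2 → esi=8-2=6
cmp esi, 0  (cmp 6,0)
jne loop: taken
imul eax, edi → eax=22*2=44
After step 8: esi = 6.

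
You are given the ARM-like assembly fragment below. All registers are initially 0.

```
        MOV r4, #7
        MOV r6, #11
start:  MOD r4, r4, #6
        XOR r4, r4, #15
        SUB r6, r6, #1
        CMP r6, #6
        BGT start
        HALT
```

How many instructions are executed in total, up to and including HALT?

28

r4=7
r6=11
r4=7%6=1
r4=1^15=14
r6=11-1=10
CMP r6, #6  (cmp 10,6)
BGT start: taken
r4=14%6=2
r4=2^15=13
r6=10-1=9
CMP r6, #6  (cmp 9,6)
BGT start: taken
r4=13%6=1
r4=1^15=14
r6=9-1=8
CMP r6, #6  (cmp 8,6)
BGT start: taken
r4=14%6=2
r4=2^15=13
r6=8-1=7
CMP r6, #6  (cmp 7,6)
BGT start: taken
r4=13%6=1
r4=1^15=14
r6=7-1=6
CMP r6, #6  (cmp 6,6)
BGT start: not taken
halt.
Total executed instructions: 28.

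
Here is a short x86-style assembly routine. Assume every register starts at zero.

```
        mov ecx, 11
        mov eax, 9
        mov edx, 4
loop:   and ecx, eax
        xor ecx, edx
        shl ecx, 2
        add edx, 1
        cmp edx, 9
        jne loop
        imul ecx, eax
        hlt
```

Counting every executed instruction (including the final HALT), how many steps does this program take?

mov ecx, 11 → ecx=11
mov eax, 9 → eax=9
mov edx, 4 → edx=4
and ecx, eax → ecx=11&9=9
xor ecx, edx → ecx=9^4=13
shl ecx, 2 → ecx=13<<2=52
add edx, 1 → edx=4+1=5
cmp edx, 9  (cmp 5,9)
jne loop: taken
and ecx, eax → ecx=52&9=0
xor ecx, edx → ecx=0^5=5
shl ecx, 2 → ecx=5<<2=20
add edx, 1 → edx=5+1=6
cmp edx, 9  (cmp 6,9)
jne loop: taken
and ecx, eax → ecx=20&9=0
xor ecx, edx → ecx=0^6=6
shl ecx, 2 → ecx=6<<2=24
add edx, 1 → edx=6+1=7
cmp edx, 9  (cmp 7,9)
jne loop: taken
and ecx, eax → ecx=24&9=8
xor ecx, edx → ecx=8^7=15
shl ecx, 2 → ecx=15<<2=60
add edx, 1 → edx=7+1=8
cmp edx, 9  (cmp 8,9)
jne loop: taken
and ecx, eax → ecx=60&9=8
xor ecx, edx → ecx=8^8=0
shl ecx, 2 → ecx=0<<2=0
add edx, 1 → edx=8+1=9
cmp edx, 9  (cmp 9,9)
jne loop: not taken
imul ecx, eax → ecx=0*9=0
halt.
Total executed instructions: 35.

35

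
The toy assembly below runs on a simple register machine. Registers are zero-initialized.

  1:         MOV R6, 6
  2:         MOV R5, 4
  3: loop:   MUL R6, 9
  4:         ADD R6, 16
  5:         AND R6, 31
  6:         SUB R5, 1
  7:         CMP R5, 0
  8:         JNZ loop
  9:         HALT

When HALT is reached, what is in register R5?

0

MOV R6, 6 → R6=6
MOV R5, 4 → R5=4
MUL R6, 9 → R6=6*9=54
ADD R6, 16 → R6=54+16=70
AND R6, 31 → R6=70&31=6
SUB R5, 1 → R5=4-1=3
CMP R5, 0  (cmp 3,0)
JNZ loop: taken
MUL R6, 9 → R6=6*9=54
ADD R6, 16 → R6=54+16=70
AND R6, 31 → R6=70&31=6
SUB R5, 1 → R5=3-1=2
CMP R5, 0  (cmp 2,0)
JNZ loop: taken
MUL R6, 9 → R6=6*9=54
ADD R6, 16 → R6=54+16=70
AND R6, 31 → R6=70&31=6
SUB R5, 1 → R5=2-1=1
CMP R5, 0  (cmp 1,0)
JNZ loop: taken
MUL R6, 9 → R6=6*9=54
ADD R6, 16 → R6=54+16=70
AND R6, 31 → R6=70&31=6
SUB R5, 1 → R5=1-1=0
CMP R5, 0  (cmp 0,0)
JNZ loop: not taken
halt.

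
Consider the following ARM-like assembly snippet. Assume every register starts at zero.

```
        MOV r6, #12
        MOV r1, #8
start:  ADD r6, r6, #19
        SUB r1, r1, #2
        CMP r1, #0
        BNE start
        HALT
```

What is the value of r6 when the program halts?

88

MOV r6, #12 → r6=12
MOV r1, #8 → r1=8
ADD r6, r6, #19 → r6=12+19=31
SUB r1, r1, #2 → r1=8-2=6
CMP r1, #0  (cmp 6,0)
BNE start: taken
ADD r6, r6, #19 → r6=31+19=50
SUB r1, r1, #2 → r1=6-2=4
CMP r1, #0  (cmp 4,0)
BNE start: taken
ADD r6, r6, #19 → r6=50+19=69
SUB r1, r1, #2 → r1=4-2=2
CMP r1, #0  (cmp 2,0)
BNE start: taken
ADD r6, r6, #19 → r6=69+19=88
SUB r1, r1, #2 → r1=2-2=0
CMP r1, #0  (cmp 0,0)
BNE start: not taken
halt.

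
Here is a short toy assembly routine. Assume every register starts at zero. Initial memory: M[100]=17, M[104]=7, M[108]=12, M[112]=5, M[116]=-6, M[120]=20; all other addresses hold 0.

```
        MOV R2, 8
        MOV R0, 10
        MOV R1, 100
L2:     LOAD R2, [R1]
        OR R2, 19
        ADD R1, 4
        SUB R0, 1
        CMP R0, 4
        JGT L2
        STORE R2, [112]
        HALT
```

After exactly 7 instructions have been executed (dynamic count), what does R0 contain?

9

R2=8
R0=10
R1=100
R2=M[100]=17
R2=17|19=19
R1=100+4=104
R0=10-1=9
After step 7: R0 = 9.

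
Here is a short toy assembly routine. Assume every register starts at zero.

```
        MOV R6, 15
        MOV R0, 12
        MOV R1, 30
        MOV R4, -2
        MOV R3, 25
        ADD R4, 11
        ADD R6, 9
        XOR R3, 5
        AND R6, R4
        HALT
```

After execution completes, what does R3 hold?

28

after MOV R6, 15: R6=15
after MOV R0, 12: R0=12
after MOV R1, 30: R1=30
after MOV R4, -2: R4=-2
after MOV R3, 25: R3=25
after ADD R4, 11: R4=(-2)+11=9
after ADD R6, 9: R6=15+9=24
after XOR R3, 5: R3=25^5=28
after AND R6, R4: R6=24&9=8
halt.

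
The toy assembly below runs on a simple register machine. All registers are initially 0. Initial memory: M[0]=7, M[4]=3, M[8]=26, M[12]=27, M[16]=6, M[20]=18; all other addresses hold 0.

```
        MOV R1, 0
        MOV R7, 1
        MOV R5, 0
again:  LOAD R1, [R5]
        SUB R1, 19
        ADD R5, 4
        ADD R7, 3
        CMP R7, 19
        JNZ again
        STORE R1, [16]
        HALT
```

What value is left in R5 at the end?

MOV R1, 0 → R1=0
MOV R7, 1 → R7=1
MOV R5, 0 → R5=0
LOAD R1, [R5] → R1=M[0]=7
SUB R1, 19 → R1=7-19=-12
ADD R5, 4 → R5=0+4=4
ADD R7, 3 → R7=1+3=4
CMP R7, 19  (cmp 4,19)
JNZ again: taken
LOAD R1, [R5] → R1=M[4]=3
SUB R1, 19 → R1=3-19=-16
ADD R5, 4 → R5=4+4=8
ADD R7, 3 → R7=4+3=7
CMP R7, 19  (cmp 7,19)
JNZ again: taken
LOAD R1, [R5] → R1=M[8]=26
SUB R1, 19 → R1=26-19=7
ADD R5, 4 → R5=8+4=12
ADD R7, 3 → R7=7+3=10
CMP R7, 19  (cmp 10,19)
JNZ again: taken
LOAD R1, [R5] → R1=M[12]=27
SUB R1, 19 → R1=27-19=8
ADD R5, 4 → R5=12+4=16
ADD R7, 3 → R7=10+3=13
CMP R7, 19  (cmp 13,19)
JNZ again: taken
LOAD R1, [R5] → R1=M[16]=6
SUB R1, 19 → R1=6-19=-13
ADD R5, 4 → R5=16+4=20
ADD R7, 3 → R7=13+3=16
CMP R7, 19  (cmp 16,19)
JNZ again: taken
LOAD R1, [R5] → R1=M[20]=18
SUB R1, 19 → R1=18-19=-1
ADD R5, 4 → R5=20+4=24
ADD R7, 3 → R7=16+3=19
CMP R7, 19  (cmp 19,19)
JNZ again: not taken
STORE R1, [16] → M[16]=-1
halt.

24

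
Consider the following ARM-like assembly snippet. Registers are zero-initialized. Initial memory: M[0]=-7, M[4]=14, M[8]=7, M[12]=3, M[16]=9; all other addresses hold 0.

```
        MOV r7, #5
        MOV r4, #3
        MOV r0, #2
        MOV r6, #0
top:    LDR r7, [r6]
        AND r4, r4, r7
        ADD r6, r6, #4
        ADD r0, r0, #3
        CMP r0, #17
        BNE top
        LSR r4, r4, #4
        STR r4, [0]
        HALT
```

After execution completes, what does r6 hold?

r7=5
r4=3
r0=2
r6=0
r7=M[0]=-7
r4=3&(-7)=1
r6=0+4=4
r0=2+3=5
CMP r0, #17  (cmp 5,17)
BNE top: taken
r7=M[4]=14
r4=1&14=0
r6=4+4=8
r0=5+3=8
CMP r0, #17  (cmp 8,17)
BNE top: taken
r7=M[8]=7
r4=0&7=0
r6=8+4=12
r0=8+3=11
CMP r0, #17  (cmp 11,17)
BNE top: taken
r7=M[12]=3
r4=0&3=0
r6=12+4=16
r0=11+3=14
CMP r0, #17  (cmp 14,17)
BNE top: taken
r7=M[16]=9
r4=0&9=0
r6=16+4=20
r0=14+3=17
CMP r0, #17  (cmp 17,17)
BNE top: not taken
r4=0>>4=0
STR r4, [0] → M[0]=0
halt.

20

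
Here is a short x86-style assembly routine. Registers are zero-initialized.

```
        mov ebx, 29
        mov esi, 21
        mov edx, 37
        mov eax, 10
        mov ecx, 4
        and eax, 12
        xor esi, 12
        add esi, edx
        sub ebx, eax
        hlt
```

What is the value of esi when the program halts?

62

after mov ebx, 29: ebx=29
after mov esi, 21: esi=21
after mov edx, 37: edx=37
after mov eax, 10: eax=10
after mov ecx, 4: ecx=4
after and eax, 12: eax=10&12=8
after xor esi, 12: esi=21^12=25
after add esi, edx: esi=25+37=62
after sub ebx, eax: ebx=29-8=21
halt.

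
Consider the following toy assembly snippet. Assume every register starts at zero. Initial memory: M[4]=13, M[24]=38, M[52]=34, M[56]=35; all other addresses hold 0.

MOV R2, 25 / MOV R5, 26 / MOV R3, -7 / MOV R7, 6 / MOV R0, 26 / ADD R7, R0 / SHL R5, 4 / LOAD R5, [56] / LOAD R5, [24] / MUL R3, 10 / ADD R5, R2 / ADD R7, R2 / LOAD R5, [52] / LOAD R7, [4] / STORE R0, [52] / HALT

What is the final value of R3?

-70

after MOV R2, 25: R2=25
after MOV R5, 26: R5=26
after MOV R3, -7: R3=-7
after MOV R7, 6: R7=6
after MOV R0, 26: R0=26
after ADD R7, R0: R7=6+26=32
after SHL R5, 4: R5=26<<4=416
after LOAD R5, [56]: R5=M[56]=35
after LOAD R5, [24]: R5=M[24]=38
after MUL R3, 10: R3=(-7)*10=-70
after ADD R5, R2: R5=38+25=63
after ADD R7, R2: R7=32+25=57
after LOAD R5, [52]: R5=M[52]=34
after LOAD R7, [4]: R7=M[4]=13
STORE R0, [52] → M[52]=26
halt.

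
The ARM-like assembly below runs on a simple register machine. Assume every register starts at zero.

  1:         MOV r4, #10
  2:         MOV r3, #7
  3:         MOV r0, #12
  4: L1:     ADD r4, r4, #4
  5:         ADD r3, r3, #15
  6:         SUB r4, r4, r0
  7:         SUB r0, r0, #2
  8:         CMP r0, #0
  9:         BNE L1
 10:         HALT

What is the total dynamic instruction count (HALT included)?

after MOV r4, #10: r4=10
after MOV r3, #7: r3=7
after MOV r0, #12: r0=12
after ADD r4, r4, #4: r4=10+4=14
after ADD r3, r3, #15: r3=7+15=22
after SUB r4, r4, r0: r4=14-12=2
after SUB r0, r0, #2: r0=12-2=10
CMP r0, #0  (cmp 10,0)
BNE L1: taken
after ADD r4, r4, #4: r4=2+4=6
after ADD r3, r3, #15: r3=22+15=37
after SUB r4, r4, r0: r4=6-10=-4
after SUB r0, r0, #2: r0=10-2=8
CMP r0, #0  (cmp 8,0)
BNE L1: taken
after ADD r4, r4, #4: r4=(-4)+4=0
after ADD r3, r3, #15: r3=37+15=52
after SUB r4, r4, r0: r4=0-8=-8
after SUB r0, r0, #2: r0=8-2=6
CMP r0, #0  (cmp 6,0)
BNE L1: taken
after ADD r4, r4, #4: r4=(-8)+4=-4
after ADD r3, r3, #15: r3=52+15=67
after SUB r4, r4, r0: r4=(-4)-6=-10
after SUB r0, r0, #2: r0=6-2=4
CMP r0, #0  (cmp 4,0)
BNE L1: taken
after ADD r4, r4, #4: r4=(-10)+4=-6
after ADD r3, r3, #15: r3=67+15=82
after SUB r4, r4, r0: r4=(-6)-4=-10
after SUB r0, r0, #2: r0=4-2=2
CMP r0, #0  (cmp 2,0)
BNE L1: taken
after ADD r4, r4, #4: r4=(-10)+4=-6
after ADD r3, r3, #15: r3=82+15=97
after SUB r4, r4, r0: r4=(-6)-2=-8
after SUB r0, r0, #2: r0=2-2=0
CMP r0, #0  (cmp 0,0)
BNE L1: not taken
halt.
Total executed instructions: 40.

40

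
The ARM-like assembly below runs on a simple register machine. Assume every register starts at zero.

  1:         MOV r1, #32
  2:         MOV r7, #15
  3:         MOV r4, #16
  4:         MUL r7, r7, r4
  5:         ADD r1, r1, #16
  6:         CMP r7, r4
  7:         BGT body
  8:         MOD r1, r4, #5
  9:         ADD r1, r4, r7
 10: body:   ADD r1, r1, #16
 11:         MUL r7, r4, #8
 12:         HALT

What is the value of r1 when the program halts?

64

after MOV r1, #32: r1=32
after MOV r7, #15: r7=15
after MOV r4, #16: r4=16
after MUL r7, r7, r4: r7=15*16=240
after ADD r1, r1, #16: r1=32+16=48
CMP r7, r4  (cmp 240,16)
BGT body: taken
after ADD r1, r1, #16: r1=48+16=64
after MUL r7, r4, #8: r7=16*8=128
halt.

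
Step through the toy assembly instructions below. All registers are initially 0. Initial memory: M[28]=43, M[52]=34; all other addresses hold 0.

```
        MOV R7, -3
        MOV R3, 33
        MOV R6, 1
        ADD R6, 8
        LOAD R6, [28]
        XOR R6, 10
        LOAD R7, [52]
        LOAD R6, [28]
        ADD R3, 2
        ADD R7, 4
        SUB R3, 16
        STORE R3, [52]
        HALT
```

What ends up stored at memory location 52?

19

after MOV R7, -3: R7=-3
after MOV R3, 33: R3=33
after MOV R6, 1: R6=1
after ADD R6, 8: R6=1+8=9
after LOAD R6, [28]: R6=M[28]=43
after XOR R6, 10: R6=43^10=33
after LOAD R7, [52]: R7=M[52]=34
after LOAD R6, [28]: R6=M[28]=43
after ADD R3, 2: R3=33+2=35
after ADD R7, 4: R7=34+4=38
after SUB R3, 16: R3=35-16=19
STORE R3, [52] → M[52]=19
halt.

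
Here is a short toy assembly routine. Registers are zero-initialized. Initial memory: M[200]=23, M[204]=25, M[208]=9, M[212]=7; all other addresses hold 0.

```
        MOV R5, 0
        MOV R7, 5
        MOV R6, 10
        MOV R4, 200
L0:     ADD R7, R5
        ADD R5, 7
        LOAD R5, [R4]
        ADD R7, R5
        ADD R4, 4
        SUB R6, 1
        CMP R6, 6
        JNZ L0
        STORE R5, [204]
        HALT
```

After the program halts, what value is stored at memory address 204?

7

after MOV R5, 0: R5=0
after MOV R7, 5: R7=5
after MOV R6, 10: R6=10
after MOV R4, 200: R4=200
after ADD R7, R5: R7=5+0=5
after ADD R5, 7: R5=0+7=7
after LOAD R5, [R4]: R5=M[200]=23
after ADD R7, R5: R7=5+23=28
after ADD R4, 4: R4=200+4=204
after SUB R6, 1: R6=10-1=9
CMP R6, 6  (cmp 9,6)
JNZ L0: taken
after ADD R7, R5: R7=28+23=51
after ADD R5, 7: R5=23+7=30
after LOAD R5, [R4]: R5=M[204]=25
after ADD R7, R5: R7=51+25=76
after ADD R4, 4: R4=204+4=208
after SUB R6, 1: R6=9-1=8
CMP R6, 6  (cmp 8,6)
JNZ L0: taken
after ADD R7, R5: R7=76+25=101
after ADD R5, 7: R5=25+7=32
after LOAD R5, [R4]: R5=M[208]=9
after ADD R7, R5: R7=101+9=110
after ADD R4, 4: R4=208+4=212
after SUB R6, 1: R6=8-1=7
CMP R6, 6  (cmp 7,6)
JNZ L0: taken
after ADD R7, R5: R7=110+9=119
after ADD R5, 7: R5=9+7=16
after LOAD R5, [R4]: R5=M[212]=7
after ADD R7, R5: R7=119+7=126
after ADD R4, 4: R4=212+4=216
after SUB R6, 1: R6=7-1=6
CMP R6, 6  (cmp 6,6)
JNZ L0: not taken
STORE R5, [204] → M[204]=7
halt.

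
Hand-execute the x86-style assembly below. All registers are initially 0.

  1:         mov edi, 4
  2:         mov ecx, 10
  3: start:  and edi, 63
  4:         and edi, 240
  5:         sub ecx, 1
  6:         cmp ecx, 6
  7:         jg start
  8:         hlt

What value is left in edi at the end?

after mov edi, 4: edi=4
after mov ecx, 10: ecx=10
after and edi, 63: edi=4&63=4
after and edi, 240: edi=4&240=0
after sub ecx, 1: ecx=10-1=9
cmp ecx, 6  (cmp 9,6)
jg start: taken
after and edi, 63: edi=0&63=0
after and edi, 240: edi=0&240=0
after sub ecx, 1: ecx=9-1=8
cmp ecx, 6  (cmp 8,6)
jg start: taken
after and edi, 63: edi=0&63=0
after and edi, 240: edi=0&240=0
after sub ecx, 1: ecx=8-1=7
cmp ecx, 6  (cmp 7,6)
jg start: taken
after and edi, 63: edi=0&63=0
after and edi, 240: edi=0&240=0
after sub ecx, 1: ecx=7-1=6
cmp ecx, 6  (cmp 6,6)
jg start: not taken
halt.

0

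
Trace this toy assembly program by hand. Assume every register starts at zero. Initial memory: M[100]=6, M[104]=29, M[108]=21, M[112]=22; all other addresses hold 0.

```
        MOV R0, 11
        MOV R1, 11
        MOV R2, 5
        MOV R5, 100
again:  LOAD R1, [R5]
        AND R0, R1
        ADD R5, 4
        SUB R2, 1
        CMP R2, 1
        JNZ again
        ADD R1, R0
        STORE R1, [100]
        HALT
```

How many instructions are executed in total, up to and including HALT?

MOV R0, 11 → R0=11
MOV R1, 11 → R1=11
MOV R2, 5 → R2=5
MOV R5, 100 → R5=100
LOAD R1, [R5] → R1=M[100]=6
AND R0, R1 → R0=11&6=2
ADD R5, 4 → R5=100+4=104
SUB R2, 1 → R2=5-1=4
CMP R2, 1  (cmp 4,1)
JNZ again: taken
LOAD R1, [R5] → R1=M[104]=29
AND R0, R1 → R0=2&29=0
ADD R5, 4 → R5=104+4=108
SUB R2, 1 → R2=4-1=3
CMP R2, 1  (cmp 3,1)
JNZ again: taken
LOAD R1, [R5] → R1=M[108]=21
AND R0, R1 → R0=0&21=0
ADD R5, 4 → R5=108+4=112
SUB R2, 1 → R2=3-1=2
CMP R2, 1  (cmp 2,1)
JNZ again: taken
LOAD R1, [R5] → R1=M[112]=22
AND R0, R1 → R0=0&22=0
ADD R5, 4 → R5=112+4=116
SUB R2, 1 → R2=2-1=1
CMP R2, 1  (cmp 1,1)
JNZ again: not taken
ADD R1, R0 → R1=22+0=22
STORE R1, [100] → M[100]=22
halt.
Total executed instructions: 31.

31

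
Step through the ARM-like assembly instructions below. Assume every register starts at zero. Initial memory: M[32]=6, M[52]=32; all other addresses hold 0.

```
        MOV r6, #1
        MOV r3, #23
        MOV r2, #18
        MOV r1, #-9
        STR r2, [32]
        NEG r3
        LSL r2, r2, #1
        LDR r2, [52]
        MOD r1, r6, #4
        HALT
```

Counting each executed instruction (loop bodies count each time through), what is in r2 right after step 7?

36

MOV r6, #1 → r6=1
MOV r3, #23 → r3=23
MOV r2, #18 → r2=18
MOV r1, #-9 → r1=-9
STR r2, [32] → M[32]=18
NEG r3 → r3=-(23)=-23
LSL r2, r2, #1 → r2=18<<1=36
After step 7: r2 = 36.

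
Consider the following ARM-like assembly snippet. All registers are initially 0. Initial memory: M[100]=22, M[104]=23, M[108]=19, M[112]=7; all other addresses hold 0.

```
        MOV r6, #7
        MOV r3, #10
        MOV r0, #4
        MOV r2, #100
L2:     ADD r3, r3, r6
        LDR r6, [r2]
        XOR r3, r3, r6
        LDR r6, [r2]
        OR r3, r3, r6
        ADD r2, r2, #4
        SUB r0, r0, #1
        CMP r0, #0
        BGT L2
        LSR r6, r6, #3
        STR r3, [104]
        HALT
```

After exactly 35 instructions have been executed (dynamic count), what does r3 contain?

109

r6=7
r3=10
r0=4
r2=100
r3=10+7=17
r6=M[100]=22
r3=17^22=7
r6=M[100]=22
r3=7|22=23
r2=100+4=104
r0=4-1=3
CMP r0, #0  (cmp 3,0)
BGT L2: taken
r3=23+22=45
r6=M[104]=23
r3=45^23=58
r6=M[104]=23
r3=58|23=63
r2=104+4=108
r0=3-1=2
CMP r0, #0  (cmp 2,0)
BGT L2: taken
r3=63+23=86
r6=M[108]=19
r3=86^19=69
r6=M[108]=19
r3=69|19=87
r2=108+4=112
r0=2-1=1
CMP r0, #0  (cmp 1,0)
BGT L2: taken
r3=87+19=106
r6=M[112]=7
r3=106^7=109
r6=M[112]=7
After step 35: r3 = 109.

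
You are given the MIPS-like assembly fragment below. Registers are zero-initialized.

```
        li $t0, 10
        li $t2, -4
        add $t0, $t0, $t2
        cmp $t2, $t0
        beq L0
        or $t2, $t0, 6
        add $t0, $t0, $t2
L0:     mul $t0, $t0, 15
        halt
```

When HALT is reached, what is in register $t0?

180

li $t0, 10 → $t0=10
li $t2, -4 → $t2=-4
add $t0, $t0, $t2 → $t0=10+(-4)=6
cmp $t2, $t0  (cmp -4,6)
beq L0: not taken
or $t2, $t0, 6 → $t2=6|6=6
add $t0, $t0, $t2 → $t0=6+6=12
mul $t0, $t0, 15 → $t0=12*15=180
halt.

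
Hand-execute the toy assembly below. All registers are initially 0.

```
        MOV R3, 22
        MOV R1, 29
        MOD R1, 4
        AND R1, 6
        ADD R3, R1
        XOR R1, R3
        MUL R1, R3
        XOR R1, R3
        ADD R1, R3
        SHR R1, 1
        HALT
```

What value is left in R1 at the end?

after MOV R3, 22: R3=22
after MOV R1, 29: R1=29
after MOD R1, 4: R1=29%4=1
after AND R1, 6: R1=1&6=0
after ADD R3, R1: R3=22+0=22
after XOR R1, R3: R1=0^22=22
after MUL R1, R3: R1=22*22=484
after XOR R1, R3: R1=484^22=498
after ADD R1, R3: R1=498+22=520
after SHR R1, 1: R1=520>>1=260
halt.

260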